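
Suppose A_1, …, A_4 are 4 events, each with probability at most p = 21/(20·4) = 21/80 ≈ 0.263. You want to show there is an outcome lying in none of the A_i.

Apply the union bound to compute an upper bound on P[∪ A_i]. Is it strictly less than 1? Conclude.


Union bound: P[∪_{i=1}^{4} A_i] ≤ Σ_i P[A_i] ≤ 4·p = 4·(21/80) = 21/20.
Numerically: 21/20 ≈ 1.050.
Is 21/20 < 1? NO.
Since the bound 21/20 is ≥ 1, the union bound is uninformative here; it does NOT by itself certify existence.

4·p = 21/20 ≈ 1.050; existence NOT certified by the union bound.


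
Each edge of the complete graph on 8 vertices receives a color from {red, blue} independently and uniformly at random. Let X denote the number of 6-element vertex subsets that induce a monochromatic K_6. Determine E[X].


Let X = Σ_S X_S over the C(8, 6) = 28 subsets S of size 6, where X_S = 1 if the K_6 on S is monochromatic.
For a fixed S, the K_6 on S has C(6, 2) = 15 edges. P[all 15 edges red] = (1/2)^15, and likewise for blue, so P[monochromatic] = 2·(1/2)^15 = 2^{1 − 15} = 1/16384.
Summing: E[X] = C(8, 6) · 2^{1 − 15} = 28 · 1/16384 = 7/4096.
Numerically: E[X] ≈ 0.0017.

E[X] = C(8,6)·2^(1−C(6,2)) = 7/4096 ≈ 0.0017.


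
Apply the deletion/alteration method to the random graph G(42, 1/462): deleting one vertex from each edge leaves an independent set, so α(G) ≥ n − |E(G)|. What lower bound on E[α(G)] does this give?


E[|E(G)|] = C(42, 2)·p = 861 · (1/462) = 41/22.
E[α(G)] ≥ n − E[|E(G)|] = 42 − 41/22 = 883/22.
Numerically: ≈ 40.1364.
(This is only a lower bound; the true E[α(G)] may be larger.)

E[α(G)] ≥ 883/22 ≈ 40.1364.


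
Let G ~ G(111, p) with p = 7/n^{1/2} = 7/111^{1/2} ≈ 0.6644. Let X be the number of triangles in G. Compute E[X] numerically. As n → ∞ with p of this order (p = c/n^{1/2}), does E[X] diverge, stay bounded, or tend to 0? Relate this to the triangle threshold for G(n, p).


Number of potential triangles: C(111, 3) = 221815.
Each occurs with probability p³ ≈ (0.6644)³ ≈ 2.932984e-01.
By linearity: E[X] = C(111, 3)·p³ ≈ 221815 · 2.932984e-01 ≈ 65057.9783.
Since α = 1/2 < 1, p = c/n^{1/2} ≫ 1/n is above the triangle threshold p ~ 1/n. Asymptotically E[X] ~ (c³/6)·n^{3(1−α)} = (7³/6)·n^{1.5} → ∞; triangles are abundant w.h.p.

E[X] ≈ 65057.9783; in regime p = Θ(1/n^{1/2}) E[X] diverges (above the triangle threshold p ~ 1/n).


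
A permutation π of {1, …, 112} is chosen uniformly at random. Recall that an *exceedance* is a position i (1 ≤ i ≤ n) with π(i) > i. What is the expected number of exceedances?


Write X = Σ_{i=1}^{112} X_i, where X_i = 1_{π(i) > i}.
For each fixed i, π(i) is uniform over {1, …, 112} (marginal of a uniform permutation), so P[π(i) > i] = (n − i)/n. Summing: Σ_{i=1}^{112} (n − i)/n = (0 + 1 + … + 111)/112 = 112(112 − 1)/(2·112) = (112 − 1)/2.
Hence E[X] = Σ_{i=1}^{112} (112 − i)/112 = 111/2 ≈ 55.500000.

E[X] = 111/2 = 55.500000.


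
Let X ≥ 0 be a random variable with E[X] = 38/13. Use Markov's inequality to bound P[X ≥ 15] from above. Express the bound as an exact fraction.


μ = E[X] = 38/13, a = 15.
Markov: P[X ≥ 15] ≤ μ/a = (38/13)/15 = 38/195.
Numerically: ≈ 0.194872.
(Since a = 15 > μ = 2.923077, the bound 38/195 is < 1 and informative.)

P[X ≥ 15] ≤ 38/195 ≈ 0.194872.


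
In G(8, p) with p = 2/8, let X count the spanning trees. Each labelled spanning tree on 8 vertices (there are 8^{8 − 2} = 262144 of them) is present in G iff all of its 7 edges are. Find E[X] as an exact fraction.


K_8 has 8^{8 − 2} = 262144 labelled spanning trees.
For each such spanning tree H, let X_H = 1 if all 7 edges of H are present in G. Then P[X_H = 1] = p^{7} = (1/4)^{7} = 1/16384.
By linearity: E[X] = Σ_H E[X_H] = 262144 · p^{7} = 262144 · 1/16384 = 16.
Numerically: E[X] ≈ 16.

E[X] = 262144 · (1/4)^{7} = 16 ≈ 16.


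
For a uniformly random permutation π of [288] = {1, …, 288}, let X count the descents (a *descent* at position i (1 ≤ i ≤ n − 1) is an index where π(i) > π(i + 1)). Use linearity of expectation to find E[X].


Write X = Σ X_I over i = 1, …, 287, with X_I the indicator of one descent.
There are 287 indicators.
For each fixed i, the pair (π(i), π(i+1)) is a uniformly random ordered pair of distinct values from {1, …, 288}; by symmetry P[π(i) > π(i+1)] = 1/2.
By linearity: E[X] = 287 · (1/2) = (288 − 1) · (1/2) = 287/2 ≈ 143.5000.

E[X] = 287/2 = 143.5000.


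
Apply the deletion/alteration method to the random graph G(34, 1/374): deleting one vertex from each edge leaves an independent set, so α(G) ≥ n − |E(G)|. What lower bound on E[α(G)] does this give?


E[|E(G)|] = C(34, 2)·p = 561 · (1/374) = 3/2.
E[α(G)] ≥ n − E[|E(G)|] = 34 − 3/2 = 65/2.
Numerically: ≈ 32.50000.
(This is only a lower bound; the true E[α(G)] may be larger.)

E[α(G)] ≥ 65/2 ≈ 32.50000.


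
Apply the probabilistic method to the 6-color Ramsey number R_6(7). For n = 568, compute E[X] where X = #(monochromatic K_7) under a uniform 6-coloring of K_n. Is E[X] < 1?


E[X] = C(568, 7) · 6^{1 − 21} = 3646611956239704 · 6^{−20} = 3646611956239704/3656158440062976.
As a reduced fraction: E[X] = 16882462760369/16926659444736 ≈ 0.99739.
Is E[X] < 1? YES.
Since E[X] < 1, there exists a 6-coloring of K_{568} with no monochromatic K_7; hence R_6(7) > 568.

E[X] = 16882462760369/16926659444736 ≈ 0.99739; E[X] < 1, so R_6(7) > 568.


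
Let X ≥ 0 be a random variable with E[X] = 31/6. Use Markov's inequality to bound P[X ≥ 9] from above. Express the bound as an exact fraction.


μ = E[X] = 31/6, a = 9.
Markov: P[X ≥ 9] ≤ μ/a = (31/6)/9 = 31/54.
Numerically: ≈ 0.574074.
(Since a = 9 > μ = 5.166667, the bound 31/54 is < 1 and informative.)

P[X ≥ 9] ≤ 31/54 ≈ 0.574074.


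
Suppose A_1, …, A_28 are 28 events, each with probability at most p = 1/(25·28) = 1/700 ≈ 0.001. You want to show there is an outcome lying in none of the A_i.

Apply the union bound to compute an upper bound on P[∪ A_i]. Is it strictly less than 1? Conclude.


Union bound: P[∪_{i=1}^{28} A_i] ≤ Σ_i P[A_i] ≤ 28·p = 28·(1/700) = 1/25.
Numerically: 1/25 ≈ 0.040.
Is 1/25 < 1? YES.
Since P[∪ A_i] ≤ 1/25 < 1, the complement has P[∩ A_i^c] ≥ 1 − 1/25 = 24/25 > 0, so some outcome avoids every A_i.

28·p = 1/25 ≈ 0.040; existence CERTIFIED by the union bound.


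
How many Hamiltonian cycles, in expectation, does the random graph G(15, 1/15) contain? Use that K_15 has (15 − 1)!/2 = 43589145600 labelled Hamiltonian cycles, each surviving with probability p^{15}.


K_15 has (15 − 1)!/2 = 43589145600 labelled Hamiltonian cycles.
For each such Hamiltonian cycle H, let X_H = 1 if all 15 edges of H are present in G. Then P[X_H = 1] = p^{15} = (1/15)^{15} = 1/437893890380859375.
Summing the indicators: E[X] = Σ_H E[X_H] = 43589145600 · p^{15} = 43589145600 · 1/437893890380859375 = 7175168/72081298828125.
Numerically: E[X] ≈ 9.95427e-08.

E[X] = 43589145600 · (1/15)^{15} = 7175168/72081298828125 ≈ 9.95427e-08.


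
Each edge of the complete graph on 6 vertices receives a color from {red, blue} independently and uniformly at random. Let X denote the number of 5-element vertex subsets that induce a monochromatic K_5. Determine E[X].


Let X = Σ_S X_S over the C(6, 5) = 6 subsets S of size 5, where X_S = 1 if the K_5 on S is monochromatic.
For a fixed S, the K_5 on S has C(5, 2) = 10 edges. P[all 10 edges red] = (1/2)^10, and likewise for blue, so P[monochromatic] = 2·(1/2)^10 = 2^{1 − 10} = 1/512.
Summing: E[X] = C(6, 5) · 2^{1 − 10} = 6 · 1/512 = 3/256.
Numerically: E[X] ≈ 0.011719.

E[X] = C(6,5)·2^(1−C(5,2)) = 3/256 ≈ 0.011719.


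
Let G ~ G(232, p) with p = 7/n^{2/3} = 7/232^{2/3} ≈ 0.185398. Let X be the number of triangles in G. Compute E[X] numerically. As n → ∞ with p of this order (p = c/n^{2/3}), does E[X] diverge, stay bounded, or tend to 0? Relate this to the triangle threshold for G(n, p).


Number of potential triangles: C(232, 3) = 2054360.
Each occurs with probability p³ ≈ (0.185398)³ ≈ 6.37262188e-03.
By linearity: E[X] = C(232, 3)·p³ ≈ 2054360 · 6.37262188e-03 ≈ 13091.659483.
Since α = 2/3 < 1, p = c/n^{2/3} ≫ 1/n is above the triangle threshold p ~ 1/n. Asymptotically E[X] ~ (c³/6)·n^{3(1−α)} = (7³/6)·n^{1} → ∞; triangles are abundant w.h.p.

E[X] ≈ 13091.659483; in regime p = Θ(1/n^{2/3}) E[X] diverges (above the triangle threshold p ~ 1/n).


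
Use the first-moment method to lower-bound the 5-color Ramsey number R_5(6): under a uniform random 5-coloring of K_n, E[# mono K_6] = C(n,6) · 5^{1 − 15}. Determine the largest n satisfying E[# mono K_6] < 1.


We need C(n, 6) · 5^{1 − 15} < 1, i.e. C(n, 6) < 5^{15 − 1} = 6103515625.
Check values of n near the boundary:
  n = 128: C(128, 6) = 5423611200; 5423611200 < 6103515625? YES
  n = 129: C(129, 6) = 5688177600; 5688177600 < 6103515625? YES
  n = 130: C(130, 6) = 5963412000; 5963412000 < 6103515625? YES
  n = 131: C(131, 6) = 6249655776; 6249655776 < 6103515625? NO
  n = 132: C(132, 6) = 6547258432; 6547258432 < 6103515625? NO
  n = 133: C(133, 6) = 6856577728; 6856577728 < 6103515625? NO
The largest n with C(n, 6) < 6103515625 is n = 130 (where E[X] = 47707296/48828125 ≈ 0.977). Hence R_5(6) > 130, i.e. R_5(6) ≥ 131.

Largest n = 130; hence R_5(6) > 130.


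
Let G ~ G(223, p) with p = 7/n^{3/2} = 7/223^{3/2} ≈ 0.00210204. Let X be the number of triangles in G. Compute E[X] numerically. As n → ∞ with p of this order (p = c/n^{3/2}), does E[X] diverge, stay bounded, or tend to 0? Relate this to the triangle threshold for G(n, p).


Number of potential triangles: C(223, 3) = 1823471.
Each occurs with probability p³ ≈ (0.00210204)³ ≈ 9.28800063e-09.
By linearity: E[X] = C(223, 3)·p³ ≈ 1823471 · 9.28800063e-09 ≈ 0.016936.
Since α = 3/2 > 1, p = c/n^{3/2} = o(1/n) is below the triangle threshold p ~ 1/n. Asymptotically E[X] ~ (c³/6)·n^{3(1−α)} = (7³/6)·n^{-1.5} → 0, so by Markov's inequality G has no triangles w.h.p.

E[X] ≈ 0.016936; in regime p = Θ(1/n^{3/2}) E[X] tends to 0 (below the triangle threshold p ~ 1/n).


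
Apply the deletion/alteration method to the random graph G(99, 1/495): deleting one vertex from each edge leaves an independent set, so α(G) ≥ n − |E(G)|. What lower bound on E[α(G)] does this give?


E[|E(G)|] = C(99, 2)·p = 4851 · (1/495) = 49/5.
E[α(G)] ≥ n − E[|E(G)|] = 99 − 49/5 = 446/5.
Numerically: ≈ 89.2000.
(This is only a lower bound; the true E[α(G)] may be larger.)

E[α(G)] ≥ 446/5 ≈ 89.2000.


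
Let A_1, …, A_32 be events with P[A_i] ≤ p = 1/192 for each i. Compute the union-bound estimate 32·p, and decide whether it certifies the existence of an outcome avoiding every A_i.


Union bound: P[∪_{i=1}^{32} A_i] ≤ Σ_i P[A_i] ≤ 32·p = 32·(1/192) = 1/6.
Numerically: 1/6 ≈ 0.16667.
Is 1/6 < 1? YES.
Since P[∪ A_i] ≤ 1/6 < 1, the complement has P[∩ A_i^c] ≥ 1 − 1/6 = 5/6 > 0, so some outcome avoids every A_i.

32·p = 1/6 ≈ 0.16667; existence CERTIFIED by the union bound.


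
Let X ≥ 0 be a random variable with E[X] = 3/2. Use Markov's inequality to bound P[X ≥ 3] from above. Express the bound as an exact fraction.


μ = E[X] = 3/2, a = 3.
Markov: P[X ≥ 3] ≤ μ/a = (3/2)/3 = 1/2.
Numerically: ≈ 0.500000.
(Since a = 3 > μ = 1.500000, the bound 1/2 is < 1 and informative.)

P[X ≥ 3] ≤ 1/2 ≈ 0.500000.


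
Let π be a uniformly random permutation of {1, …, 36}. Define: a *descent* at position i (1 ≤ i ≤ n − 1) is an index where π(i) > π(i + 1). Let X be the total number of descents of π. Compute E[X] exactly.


Write X = Σ X_I over i = 1, …, 35, with X_I the indicator of one descent.
There are 35 indicators.
For each fixed i, the pair (π(i), π(i+1)) is a uniformly random ordered pair of distinct values from {1, …, 36}; by symmetry P[π(i) > π(i+1)] = 1/2.
By linearity: E[X] = 35 · (1/2) = (36 − 1) · (1/2) = 35/2 ≈ 17.5000.

E[X] = 35/2 = 17.5000.


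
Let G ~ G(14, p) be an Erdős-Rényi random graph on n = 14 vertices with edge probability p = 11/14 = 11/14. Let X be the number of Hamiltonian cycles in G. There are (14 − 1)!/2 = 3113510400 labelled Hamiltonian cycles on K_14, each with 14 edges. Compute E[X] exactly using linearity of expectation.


K_14 has (14 − 1)!/2 = 3113510400 labelled Hamiltonian cycles.
For each such Hamiltonian cycle H, let X_H = 1 if all 14 edges of H are present in G. Then P[X_H = 1] = p^{14} = (11/14)^{14} = 379749833583241/11112006825558016.
By linearity of expectation: E[X] = Σ_H E[X_H] = 3113510400 · p^{14} = 3113510400 · 379749833583241/11112006825558016 = 329898174179601037725/3100448333024.
Numerically: E[X] ≈ 1.06e+08.

E[X] = 3113510400 · (11/14)^{14} = 329898174179601037725/3100448333024 ≈ 1.06e+08.


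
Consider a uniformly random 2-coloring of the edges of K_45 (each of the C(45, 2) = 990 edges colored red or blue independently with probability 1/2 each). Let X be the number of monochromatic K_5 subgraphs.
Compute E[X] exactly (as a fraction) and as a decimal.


Let X = Σ_S X_S over the C(45, 5) = 1221759 subsets S of size 5, where X_S = 1 if the K_5 on S is monochromatic.
For a fixed S, the K_5 on S has C(5, 2) = 10 edges. P[all 10 edges red] = (1/2)^10, and likewise for blue, so P[monochromatic] = 2·(1/2)^10 = 2^{1 − 10} = 1/512.
By linearity of expectation: E[X] = C(45, 5) · 2^{1 − 10} = 1221759 · 1/512 = 1221759/512.
Numerically: E[X] ≈ 2386.2480.

E[X] = C(45,5)·2^(1−C(5,2)) = 1221759/512 ≈ 2386.2480.


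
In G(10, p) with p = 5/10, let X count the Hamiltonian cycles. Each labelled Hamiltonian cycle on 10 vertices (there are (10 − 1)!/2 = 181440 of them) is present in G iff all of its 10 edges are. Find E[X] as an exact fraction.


K_10 has (10 − 1)!/2 = 181440 labelled Hamiltonian cycles.
For each such Hamiltonian cycle H, let X_H = 1 if all 10 edges of H are present in G. Then P[X_H = 1] = p^{10} = (1/2)^{10} = 1/1024.
By linearity: E[X] = Σ_H E[X_H] = 181440 · p^{10} = 181440 · 1/1024 = 2835/16.
Numerically: E[X] ≈ 177.188.

E[X] = 181440 · (1/2)^{10} = 2835/16 ≈ 177.188.


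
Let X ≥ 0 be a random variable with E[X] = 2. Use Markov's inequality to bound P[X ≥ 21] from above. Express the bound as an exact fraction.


μ = E[X] = 2, a = 21.
Markov: P[X ≥ 21] ≤ μ/a = (2)/21 = 2/21.
Numerically: ≈ 0.095.
(Since a = 21 > μ = 2.000, the bound 2/21 is < 1 and informative.)

P[X ≥ 21] ≤ 2/21 ≈ 0.095.


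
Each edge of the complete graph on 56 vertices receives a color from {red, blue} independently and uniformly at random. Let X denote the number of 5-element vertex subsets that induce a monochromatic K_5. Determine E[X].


Let X = Σ_S X_S over the C(56, 5) = 3819816 subsets S of size 5, where X_S = 1 if the K_5 on S is monochromatic.
For a fixed S, the K_5 on S has C(5, 2) = 10 edges. P[all 10 edges red] = (1/2)^10, and likewise for blue, so P[monochromatic] = 2·(1/2)^10 = 2^{1 − 10} = 1/512.
By linearity of expectation: E[X] = C(56, 5) · 2^{1 − 10} = 3819816 · 1/512 = 477477/64.
Numerically: E[X] ≈ 7460.5781.

E[X] = C(56,5)·2^(1−C(5,2)) = 477477/64 ≈ 7460.5781.


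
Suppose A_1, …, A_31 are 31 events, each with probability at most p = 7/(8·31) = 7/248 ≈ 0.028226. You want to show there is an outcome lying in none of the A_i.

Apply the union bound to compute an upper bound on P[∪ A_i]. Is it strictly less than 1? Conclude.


Union bound: P[∪_{i=1}^{31} A_i] ≤ Σ_i P[A_i] ≤ 31·p = 31·(7/248) = 7/8.
Numerically: 7/8 ≈ 0.875000.
Is 7/8 < 1? YES.
Since P[∪ A_i] ≤ 7/8 < 1, the complement has P[∩ A_i^c] ≥ 1 − 7/8 = 1/8 > 0, so some outcome avoids every A_i.

31·p = 7/8 ≈ 0.875000; existence CERTIFIED by the union bound.


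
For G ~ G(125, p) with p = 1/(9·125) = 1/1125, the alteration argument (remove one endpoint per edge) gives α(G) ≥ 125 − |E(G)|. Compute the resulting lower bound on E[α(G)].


E[|E(G)|] = C(125, 2)·p = 7750 · (1/1125) = 62/9.
E[α(G)] ≥ n − E[|E(G)|] = 125 − 62/9 = 1063/9.
Numerically: ≈ 118.111.
(This is only a lower bound; the true E[α(G)] may be larger.)

E[α(G)] ≥ 1063/9 ≈ 118.111.


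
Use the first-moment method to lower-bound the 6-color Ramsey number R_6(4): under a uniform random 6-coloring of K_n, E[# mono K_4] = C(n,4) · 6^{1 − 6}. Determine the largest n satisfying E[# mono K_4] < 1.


We need C(n, 4) · 6^{1 − 6} < 1, i.e. C(n, 4) < 6^{6 − 1} = 7776.
Check values of n near the boundary:
  n = 19: C(19, 4) = 3876; 3876 < 7776? YES
  n = 20: C(20, 4) = 4845; 4845 < 7776? YES
  n = 21: C(21, 4) = 5985; 5985 < 7776? YES
  n = 22: C(22, 4) = 7315; 7315 < 7776? YES
  n = 23: C(23, 4) = 8855; 8855 < 7776? NO
  n = 24: C(24, 4) = 10626; 10626 < 7776? NO
  n = 25: C(25, 4) = 12650; 12650 < 7776? NO
The largest n with C(n, 4) < 7776 is n = 22 (where E[X] = 7315/7776 ≈ 0.940715). Hence R_6(4) > 22, i.e. R_6(4) ≥ 23.

Largest n = 22; hence R_6(4) > 22.


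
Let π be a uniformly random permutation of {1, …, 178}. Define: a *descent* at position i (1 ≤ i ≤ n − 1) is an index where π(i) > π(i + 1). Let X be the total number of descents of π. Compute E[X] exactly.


Write X = Σ X_I over i = 1, …, 177, with X_I the indicator of one descent.
There are 177 indicators.
For each fixed i, the pair (π(i), π(i+1)) is a uniformly random ordered pair of distinct values from {1, …, 178}; by symmetry P[π(i) > π(i+1)] = 1/2.
By linearity: E[X] = 177 · (1/2) = (178 − 1) · (1/2) = 177/2 ≈ 88.5000.

E[X] = 177/2 = 88.5000.


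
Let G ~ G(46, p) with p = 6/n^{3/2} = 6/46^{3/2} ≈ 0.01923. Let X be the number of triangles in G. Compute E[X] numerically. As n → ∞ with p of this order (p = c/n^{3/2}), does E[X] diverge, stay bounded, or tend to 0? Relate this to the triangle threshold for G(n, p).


Number of potential triangles: C(46, 3) = 15180.
Each occurs with probability p³ ≈ (0.01923)³ ≈ 7.112848e-06.
By linearity: E[X] = C(46, 3)·p³ ≈ 15180 · 7.112848e-06 ≈ 0.1080.
Since α = 3/2 > 1, p = c/n^{3/2} = o(1/n) is below the triangle threshold p ~ 1/n. Asymptotically E[X] ~ (c³/6)·n^{3(1−α)} = (6³/6)·n^{-1.5} → 0, so by Markov's inequality G has no triangles w.h.p.

E[X] ≈ 0.1080; in regime p = Θ(1/n^{3/2}) E[X] tends to 0 (below the triangle threshold p ~ 1/n).


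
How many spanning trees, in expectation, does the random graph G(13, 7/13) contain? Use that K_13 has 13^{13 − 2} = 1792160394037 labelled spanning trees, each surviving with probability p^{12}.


K_13 has 13^{13 − 2} = 1792160394037 labelled spanning trees.
For each such spanning tree H, let X_H = 1 if all 12 edges of H are present in G. Then P[X_H = 1] = p^{12} = (7/13)^{12} = 13841287201/23298085122481.
Summing the indicators: E[X] = Σ_H E[X_H] = 1792160394037 · p^{12} = 1792160394037 · 13841287201/23298085122481 = 13841287201/13.
Numerically: E[X] ≈ 1.0647e+09.

E[X] = 1792160394037 · (7/13)^{12} = 13841287201/13 ≈ 1.0647e+09.


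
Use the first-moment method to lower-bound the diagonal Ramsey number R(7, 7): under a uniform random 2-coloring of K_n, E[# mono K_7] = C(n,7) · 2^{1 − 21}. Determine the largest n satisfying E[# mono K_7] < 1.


We need C(n, 7) · 2^{1 − 21} < 1, i.e. C(n, 7) < 2^{21 − 1} = 1048576.
Check values of n near the boundary:
  n = 21: C(21, 7) = 116280; 116280 < 1048576? YES
  n = 22: C(22, 7) = 170544; 170544 < 1048576? YES
  n = 23: C(23, 7) = 245157; 245157 < 1048576? YES
  n = 24: C(24, 7) = 346104; 346104 < 1048576? YES
  n = 25: C(25, 7) = 480700; 480700 < 1048576? YES
  n = 26: C(26, 7) = 657800; 657800 < 1048576? YES
  n = 27: C(27, 7) = 888030; 888030 < 1048576? YES
  n = 28: C(28, 7) = 1184040; 1184040 < 1048576? NO
The largest n with C(n, 7) < 1048576 is n = 27 (where E[X] = 444015/524288 ≈ 0.847). Hence R(7, 7) > 27, i.e. R(7, 7) ≥ 28.

Largest n = 27; hence R(7, 7) > 27.


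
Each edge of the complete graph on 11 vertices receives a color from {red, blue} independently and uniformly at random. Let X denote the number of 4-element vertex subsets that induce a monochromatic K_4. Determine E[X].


Let X = Σ_S X_S over the C(11, 4) = 330 subsets S of size 4, where X_S = 1 if the K_4 on S is monochromatic.
For a fixed S, the K_4 on S has C(4, 2) = 6 edges. P[all 6 edges red] = (1/2)^6, and likewise for blue, so P[monochromatic] = 2·(1/2)^6 = 2^{1 − 6} = 1/32.
By linearity: E[X] = C(11, 4) · 2^{1 − 6} = 330 · 1/32 = 165/16.
Numerically: E[X] ≈ 10.3125.

E[X] = C(11,4)·2^(1−C(4,2)) = 165/16 ≈ 10.3125.


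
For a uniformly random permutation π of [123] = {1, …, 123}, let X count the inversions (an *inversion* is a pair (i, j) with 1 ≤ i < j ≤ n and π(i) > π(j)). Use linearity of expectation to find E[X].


Write X = Σ X_I over the C(123, 2) = 7503 pairs i < j, with X_I the indicator of one inversion.
There are 7503 indicators.
For each fixed pair i < j, the values π(i) and π(j) are two distinct elements of {1, …, 123} in uniformly random order; by symmetry P[π(i) > π(j)] = 1/2.
By linearity: E[X] = 7503 · (1/2) = C(123, 2) · (1/2) = 7503/2 = 7503/2 ≈ 3751.500000.

E[X] = 7503/2 = 3751.500000.


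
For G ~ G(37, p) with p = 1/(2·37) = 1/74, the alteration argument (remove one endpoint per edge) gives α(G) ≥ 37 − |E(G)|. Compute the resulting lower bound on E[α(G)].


E[|E(G)|] = C(37, 2)·p = 666 · (1/74) = 9.
E[α(G)] ≥ n − E[|E(G)|] = 37 − 9 = 28.
Numerically: ≈ 28.000.
(This is only a lower bound; the true E[α(G)] may be larger.)

E[α(G)] ≥ 28 ≈ 28.000.


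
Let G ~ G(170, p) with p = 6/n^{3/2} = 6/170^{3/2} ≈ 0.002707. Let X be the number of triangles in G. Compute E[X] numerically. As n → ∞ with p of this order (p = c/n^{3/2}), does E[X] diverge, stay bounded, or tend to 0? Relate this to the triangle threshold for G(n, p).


Number of potential triangles: C(170, 3) = 804440.
Each occurs with probability p³ ≈ (0.002707)³ ≈ 1.983506e-08.
By linearity: E[X] = C(170, 3)·p³ ≈ 804440 · 1.983506e-08 ≈ 0.0160.
Since α = 3/2 > 1, p = c/n^{3/2} = o(1/n) is below the triangle threshold p ~ 1/n. Asymptotically E[X] ~ (c³/6)·n^{3(1−α)} = (6³/6)·n^{-1.5} → 0, so by Markov's inequality G has no triangles w.h.p.

E[X] ≈ 0.0160; in regime p = Θ(1/n^{3/2}) E[X] tends to 0 (below the triangle threshold p ~ 1/n).


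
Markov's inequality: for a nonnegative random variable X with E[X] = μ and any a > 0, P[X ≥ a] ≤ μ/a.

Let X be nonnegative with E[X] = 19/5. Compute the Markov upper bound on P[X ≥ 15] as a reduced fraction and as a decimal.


μ = E[X] = 19/5, a = 15.
Markov: P[X ≥ 15] ≤ μ/a = (19/5)/15 = 19/75.
Numerically: ≈ 0.25333.
(Since a = 15 > μ = 3.80000, the bound 19/75 is < 1 and informative.)

P[X ≥ 15] ≤ 19/75 ≈ 0.25333.


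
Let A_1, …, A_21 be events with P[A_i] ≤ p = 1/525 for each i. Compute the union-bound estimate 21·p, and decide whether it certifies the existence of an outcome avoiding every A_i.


Union bound: P[∪_{i=1}^{21} A_i] ≤ Σ_i P[A_i] ≤ 21·p = 21·(1/525) = 1/25.
Numerically: 1/25 ≈ 0.04000.
Is 1/25 < 1? YES.
Since P[∪ A_i] ≤ 1/25 < 1, the complement has P[∩ A_i^c] ≥ 1 − 1/25 = 24/25 > 0, so some outcome avoids every A_i.

21·p = 1/25 ≈ 0.04000; existence CERTIFIED by the union bound.


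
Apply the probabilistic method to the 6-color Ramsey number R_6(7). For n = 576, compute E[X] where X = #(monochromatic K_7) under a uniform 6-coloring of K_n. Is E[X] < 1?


E[X] = C(576, 7) · 6^{1 − 21} = 4023771393470400 · 6^{−20} = 4023771393470400/3656158440062976.
As a reduced fraction: E[X] = 6985714224775/6347497291776 ≈ 1.1005.
Is E[X] < 1? NO.
Since E[X] ≥ 1, the first-moment bound is inconclusive at n = 576; it does NOT by itself certify R_6(7) > 576.

E[X] = 6985714224775/6347497291776 ≈ 1.1005; E[X] ≥ 1; first-moment method inconclusive here.


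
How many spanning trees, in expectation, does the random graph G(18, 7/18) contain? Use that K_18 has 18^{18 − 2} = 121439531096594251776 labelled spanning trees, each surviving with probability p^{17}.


K_18 has 18^{18 − 2} = 121439531096594251776 labelled spanning trees.
For each such spanning tree H, let X_H = 1 if all 17 edges of H are present in G. Then P[X_H = 1] = p^{17} = (7/18)^{17} = 232630513987207/2185911559738696531968.
By linearity: E[X] = Σ_H E[X_H] = 121439531096594251776 · p^{17} = 121439531096594251776 · 232630513987207/2185911559738696531968 = 232630513987207/18.
Numerically: E[X] ≈ 1.2924e+13.

E[X] = 121439531096594251776 · (7/18)^{17} = 232630513987207/18 ≈ 1.2924e+13.


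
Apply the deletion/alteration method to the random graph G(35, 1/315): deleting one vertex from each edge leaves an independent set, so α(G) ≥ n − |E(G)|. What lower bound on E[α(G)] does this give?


E[|E(G)|] = C(35, 2)·p = 595 · (1/315) = 17/9.
E[α(G)] ≥ n − E[|E(G)|] = 35 − 17/9 = 298/9.
Numerically: ≈ 33.111.
(This is only a lower bound; the true E[α(G)] may be larger.)

E[α(G)] ≥ 298/9 ≈ 33.111.


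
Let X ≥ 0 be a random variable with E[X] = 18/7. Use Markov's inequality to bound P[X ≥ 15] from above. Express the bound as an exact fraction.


μ = E[X] = 18/7, a = 15.
Markov: P[X ≥ 15] ≤ μ/a = (18/7)/15 = 6/35.
Numerically: ≈ 0.171429.
(Since a = 15 > μ = 2.571429, the bound 6/35 is < 1 and informative.)

P[X ≥ 15] ≤ 6/35 ≈ 0.171429.


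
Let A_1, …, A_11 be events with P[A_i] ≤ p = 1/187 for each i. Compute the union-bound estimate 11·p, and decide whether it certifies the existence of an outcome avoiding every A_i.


Union bound: P[∪_{i=1}^{11} A_i] ≤ Σ_i P[A_i] ≤ 11·p = 11·(1/187) = 1/17.
Numerically: 1/17 ≈ 0.0588235.
Is 1/17 < 1? YES.
Since P[∪ A_i] ≤ 1/17 < 1, the complement has P[∩ A_i^c] ≥ 1 − 1/17 = 16/17 > 0, so some outcome avoids every A_i.

11·p = 1/17 ≈ 0.0588235; existence CERTIFIED by the union bound.


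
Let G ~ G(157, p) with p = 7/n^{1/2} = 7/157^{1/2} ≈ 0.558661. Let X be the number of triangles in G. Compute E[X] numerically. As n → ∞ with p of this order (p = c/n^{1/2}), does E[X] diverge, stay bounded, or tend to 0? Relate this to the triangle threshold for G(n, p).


Number of potential triangles: C(157, 3) = 632710.
Each occurs with probability p³ ≈ (0.558661)³ ≈ 1.74359109e-01.
By linearity: E[X] = C(157, 3)·p³ ≈ 632710 · 1.74359109e-01 ≈ 110318.751953.
Since α = 1/2 < 1, p = c/n^{1/2} ≫ 1/n is above the triangle threshold p ~ 1/n. Asymptotically E[X] ~ (c³/6)·n^{3(1−α)} = (7³/6)·n^{1.5} → ∞; triangles are abundant w.h.p.

E[X] ≈ 110318.751953; in regime p = Θ(1/n^{1/2}) E[X] diverges (above the triangle threshold p ~ 1/n).


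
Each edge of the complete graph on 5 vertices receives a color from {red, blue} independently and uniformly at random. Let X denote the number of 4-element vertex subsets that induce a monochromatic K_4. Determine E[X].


Let X = Σ_S X_S over the C(5, 4) = 5 subsets S of size 4, where X_S = 1 if the K_4 on S is monochromatic.
For a fixed S, the K_4 on S has C(4, 2) = 6 edges. P[all 6 edges red] = (1/2)^6, and likewise for blue, so P[monochromatic] = 2·(1/2)^6 = 2^{1 − 6} = 1/32.
By linearity: E[X] = C(5, 4) · 2^{1 − 6} = 5 · 1/32 = 5/32.
Numerically: E[X] ≈ 0.156.

E[X] = C(5,4)·2^(1−C(4,2)) = 5/32 ≈ 0.156.


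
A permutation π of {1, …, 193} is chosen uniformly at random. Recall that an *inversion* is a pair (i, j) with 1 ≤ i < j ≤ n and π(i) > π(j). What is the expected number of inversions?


Write X = Σ X_I over the C(193, 2) = 18528 pairs i < j, with X_I the indicator of one inversion.
There are 18528 indicators.
For each fixed pair i < j, the values π(i) and π(j) are two distinct elements of {1, …, 193} in uniformly random order; by symmetry P[π(i) > π(j)] = 1/2.
By linearity: E[X] = 18528 · (1/2) = C(193, 2) · (1/2) = 18528/2 = 9264 ≈ 9264.00000.

E[X] = 9264 = 9264.00000.


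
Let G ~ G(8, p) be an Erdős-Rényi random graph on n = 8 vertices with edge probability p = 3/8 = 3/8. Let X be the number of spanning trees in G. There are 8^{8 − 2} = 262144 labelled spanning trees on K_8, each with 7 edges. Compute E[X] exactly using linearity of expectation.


K_8 has 8^{8 − 2} = 262144 labelled spanning trees.
For each such spanning tree H, let X_H = 1 if all 7 edges of H are present in G. Then P[X_H = 1] = p^{7} = (3/8)^{7} = 2187/2097152.
By linearity of expectation: E[X] = Σ_H E[X_H] = 262144 · p^{7} = 262144 · 2187/2097152 = 2187/8.
Numerically: E[X] ≈ 273.4.

E[X] = 262144 · (3/8)^{7} = 2187/8 ≈ 273.4.


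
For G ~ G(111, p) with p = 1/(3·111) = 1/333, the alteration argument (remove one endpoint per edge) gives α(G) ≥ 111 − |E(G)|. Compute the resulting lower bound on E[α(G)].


E[|E(G)|] = C(111, 2)·p = 6105 · (1/333) = 55/3.
E[α(G)] ≥ n − E[|E(G)|] = 111 − 55/3 = 278/3.
Numerically: ≈ 92.6667.
(This is only a lower bound; the true E[α(G)] may be larger.)

E[α(G)] ≥ 278/3 ≈ 92.6667.


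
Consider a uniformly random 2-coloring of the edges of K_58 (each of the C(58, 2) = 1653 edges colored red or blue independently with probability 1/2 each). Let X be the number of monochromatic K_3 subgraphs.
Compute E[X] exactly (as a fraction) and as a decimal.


Let X = Σ_S X_S over the C(58, 3) = 30856 subsets S of size 3, where X_S = 1 if the K_3 on S is monochromatic.
For a fixed S, the K_3 on S has C(3, 2) = 3 edges. P[all 3 edges red] = (1/2)^3, and likewise for blue, so P[monochromatic] = 2·(1/2)^3 = 2^{1 − 3} = 1/4.
Summing: E[X] = C(58, 3) · 2^{1 − 3} = 30856 · 1/4 = 7714.
Numerically: E[X] ≈ 7714.0000.

E[X] = C(58,3)·2^(1−C(3,2)) = 7714 ≈ 7714.0000.


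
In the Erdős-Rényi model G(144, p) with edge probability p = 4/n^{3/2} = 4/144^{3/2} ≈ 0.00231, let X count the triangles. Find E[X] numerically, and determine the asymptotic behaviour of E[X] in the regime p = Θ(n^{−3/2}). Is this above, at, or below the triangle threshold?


Number of potential triangles: C(144, 3) = 487344.
Each occurs with probability p³ ≈ (0.00231)³ ≈ 1.24036e-08.
By linearity: E[X] = C(144, 3)·p³ ≈ 487344 · 1.24036e-08 ≈ 0.006.
Since α = 3/2 > 1, p = c/n^{3/2} = o(1/n) is below the triangle threshold p ~ 1/n. Asymptotically E[X] ~ (c³/6)·n^{3(1−α)} = (4³/6)·n^{-1.5} → 0, so by Markov's inequality G has no triangles w.h.p.

E[X] ≈ 0.006; in regime p = Θ(1/n^{3/2}) E[X] tends to 0 (below the triangle threshold p ~ 1/n).


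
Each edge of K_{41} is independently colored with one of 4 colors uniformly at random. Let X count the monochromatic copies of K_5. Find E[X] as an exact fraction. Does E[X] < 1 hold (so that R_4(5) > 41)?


E[X] = C(41, 5) · 4^{1 − 10} = 749398 · 4^{−9} = 749398/262144.
As a reduced fraction: E[X] = 374699/131072 ≈ 2.859.
Is E[X] < 1? NO.
Since E[X] ≥ 1, the first-moment bound is inconclusive at n = 41; it does NOT by itself certify R_4(5) > 41.

E[X] = 374699/131072 ≈ 2.859; E[X] ≥ 1; first-moment method inconclusive here.


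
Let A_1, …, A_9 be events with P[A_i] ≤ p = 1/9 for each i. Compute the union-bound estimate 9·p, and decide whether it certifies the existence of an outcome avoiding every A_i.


Union bound: P[∪_{i=1}^{9} A_i] ≤ Σ_i P[A_i] ≤ 9·p = 9·(1/9) = 1.
Numerically: 1 ≈ 1.000000.
Is 1 < 1? NO.
Since the bound 1 is ≥ 1, the union bound is uninformative here; it does NOT by itself certify existence.

9·p = 1 ≈ 1.000000; existence NOT certified by the union bound.


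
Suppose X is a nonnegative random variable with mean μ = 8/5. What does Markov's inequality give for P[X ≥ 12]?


μ = E[X] = 8/5, a = 12.
Markov: P[X ≥ 12] ≤ μ/a = (8/5)/12 = 2/15.
Numerically: ≈ 0.133.
(Since a = 12 > μ = 1.600, the bound 2/15 is < 1 and informative.)

P[X ≥ 12] ≤ 2/15 ≈ 0.133.


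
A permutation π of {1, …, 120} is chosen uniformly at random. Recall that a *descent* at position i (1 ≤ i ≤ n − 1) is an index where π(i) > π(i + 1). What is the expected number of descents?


Write X = Σ X_I over i = 1, …, 119, with X_I the indicator of one descent.
There are 119 indicators.
For each fixed i, the pair (π(i), π(i+1)) is a uniformly random ordered pair of distinct values from {1, …, 120}; by symmetry P[π(i) > π(i+1)] = 1/2.
By linearity: E[X] = 119 · (1/2) = (120 − 1) · (1/2) = 119/2 ≈ 59.500000.

E[X] = 119/2 = 59.500000.


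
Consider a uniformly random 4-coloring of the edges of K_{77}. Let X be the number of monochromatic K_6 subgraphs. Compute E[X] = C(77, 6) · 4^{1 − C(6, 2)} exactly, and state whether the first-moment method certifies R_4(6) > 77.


E[X] = C(77, 6) · 4^{1 − 15} = 237093780 · 4^{−14} = 237093780/268435456.
As a reduced fraction: E[X] = 59273445/67108864 ≈ 0.8832432.
Is E[X] < 1? YES.
Since E[X] < 1, there exists a 4-coloring of K_{77} with no monochromatic K_6; hence R_4(6) > 77.

E[X] = 59273445/67108864 ≈ 0.8832432; E[X] < 1, so R_4(6) > 77.


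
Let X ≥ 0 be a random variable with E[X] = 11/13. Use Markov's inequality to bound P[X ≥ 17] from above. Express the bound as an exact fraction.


μ = E[X] = 11/13, a = 17.
Markov: P[X ≥ 17] ≤ μ/a = (11/13)/17 = 11/221.
Numerically: ≈ 0.04977.
(Since a = 17 > μ = 0.84615, the bound 11/221 is < 1 and informative.)

P[X ≥ 17] ≤ 11/221 ≈ 0.04977.


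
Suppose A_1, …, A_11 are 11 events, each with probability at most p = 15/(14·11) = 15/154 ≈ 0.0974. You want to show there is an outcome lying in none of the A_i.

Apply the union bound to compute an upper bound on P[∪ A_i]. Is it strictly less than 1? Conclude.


Union bound: P[∪_{i=1}^{11} A_i] ≤ Σ_i P[A_i] ≤ 11·p = 11·(15/154) = 15/14.
Numerically: 15/14 ≈ 1.0714.
Is 15/14 < 1? NO.
Since the bound 15/14 is ≥ 1, the union bound is uninformative here; it does NOT by itself certify existence.

11·p = 15/14 ≈ 1.0714; existence NOT certified by the union bound.


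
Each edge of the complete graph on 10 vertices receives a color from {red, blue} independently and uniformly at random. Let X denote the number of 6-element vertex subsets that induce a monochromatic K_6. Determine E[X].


Let X = Σ_S X_S over the C(10, 6) = 210 subsets S of size 6, where X_S = 1 if the K_6 on S is monochromatic.
For a fixed S, the K_6 on S has C(6, 2) = 15 edges. P[all 15 edges red] = (1/2)^15, and likewise for blue, so P[monochromatic] = 2·(1/2)^15 = 2^{1 − 15} = 1/16384.
By linearity of expectation: E[X] = C(10, 6) · 2^{1 − 15} = 210 · 1/16384 = 105/8192.
Numerically: E[X] ≈ 0.01282.

E[X] = C(10,6)·2^(1−C(6,2)) = 105/8192 ≈ 0.01282.


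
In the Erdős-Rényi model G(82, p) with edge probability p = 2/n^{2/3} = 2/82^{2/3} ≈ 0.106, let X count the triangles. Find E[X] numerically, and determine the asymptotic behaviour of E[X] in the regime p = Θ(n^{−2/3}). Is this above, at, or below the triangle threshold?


Number of potential triangles: C(82, 3) = 88560.
Each occurs with probability p³ ≈ (0.106)³ ≈ 1.18977e-03.
By linearity: E[X] = C(82, 3)·p³ ≈ 88560 · 1.18977e-03 ≈ 105.366.
Since α = 2/3 < 1, p = c/n^{2/3} ≫ 1/n is above the triangle threshold p ~ 1/n. Asymptotically E[X] ~ (c³/6)·n^{3(1−α)} = (2³/6)·n^{1} → ∞; triangles are abundant w.h.p.

E[X] ≈ 105.366; in regime p = Θ(1/n^{2/3}) E[X] diverges (above the triangle threshold p ~ 1/n).


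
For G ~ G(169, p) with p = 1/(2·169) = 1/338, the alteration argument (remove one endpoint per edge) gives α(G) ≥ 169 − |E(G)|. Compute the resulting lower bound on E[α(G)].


E[|E(G)|] = C(169, 2)·p = 14196 · (1/338) = 42.
E[α(G)] ≥ n − E[|E(G)|] = 169 − 42 = 127.
Numerically: ≈ 127.00000.
(This is only a lower bound; the true E[α(G)] may be larger.)

E[α(G)] ≥ 127 ≈ 127.00000.


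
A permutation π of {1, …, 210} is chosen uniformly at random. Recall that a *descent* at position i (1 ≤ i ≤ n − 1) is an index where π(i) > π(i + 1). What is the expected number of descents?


Write X = Σ X_I over i = 1, …, 209, with X_I the indicator of one descent.
There are 209 indicators.
For each fixed i, the pair (π(i), π(i+1)) is a uniformly random ordered pair of distinct values from {1, …, 210}; by symmetry P[π(i) > π(i+1)] = 1/2.
By linearity: E[X] = 209 · (1/2) = (210 − 1) · (1/2) = 209/2 ≈ 104.500.

E[X] = 209/2 = 104.500.


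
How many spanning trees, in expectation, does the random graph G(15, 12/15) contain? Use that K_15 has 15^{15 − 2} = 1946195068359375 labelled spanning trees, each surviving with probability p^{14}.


K_15 has 15^{15 − 2} = 1946195068359375 labelled spanning trees.
For each such spanning tree H, let X_H = 1 if all 14 edges of H are present in G. Then P[X_H = 1] = p^{14} = (4/5)^{14} = 268435456/6103515625.
By linearity of expectation: E[X] = Σ_H E[X_H] = 1946195068359375 · p^{14} = 1946195068359375 · 268435456/6103515625 = 427972821516288/5.
Numerically: E[X] ≈ 8.5595e+13.

E[X] = 1946195068359375 · (4/5)^{14} = 427972821516288/5 ≈ 8.5595e+13.


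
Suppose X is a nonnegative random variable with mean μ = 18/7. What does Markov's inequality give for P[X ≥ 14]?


μ = E[X] = 18/7, a = 14.
Markov: P[X ≥ 14] ≤ μ/a = (18/7)/14 = 9/49.
Numerically: ≈ 0.18367.
(Since a = 14 > μ = 2.57143, the bound 9/49 is < 1 and informative.)

P[X ≥ 14] ≤ 9/49 ≈ 0.18367.


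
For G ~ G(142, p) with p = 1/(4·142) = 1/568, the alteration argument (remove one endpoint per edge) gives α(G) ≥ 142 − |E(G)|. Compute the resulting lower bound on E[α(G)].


E[|E(G)|] = C(142, 2)·p = 10011 · (1/568) = 141/8.
E[α(G)] ≥ n − E[|E(G)|] = 142 − 141/8 = 995/8.
Numerically: ≈ 124.37500.
(This is only a lower bound; the true E[α(G)] may be larger.)

E[α(G)] ≥ 995/8 ≈ 124.37500.


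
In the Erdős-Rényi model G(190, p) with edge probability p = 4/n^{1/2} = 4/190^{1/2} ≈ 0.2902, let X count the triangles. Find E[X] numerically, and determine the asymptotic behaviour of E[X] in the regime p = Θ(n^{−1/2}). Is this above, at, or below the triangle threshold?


Number of potential triangles: C(190, 3) = 1125180.
Each occurs with probability p³ ≈ (0.2902)³ ≈ 2.443709e-02.
By linearity: E[X] = C(190, 3)·p³ ≈ 1125180 · 2.443709e-02 ≈ 27496.1303.
Since α = 1/2 < 1, p = c/n^{1/2} ≫ 1/n is above the triangle threshold p ~ 1/n. Asymptotically E[X] ~ (c³/6)·n^{3(1−α)} = (4³/6)·n^{1.5} → ∞; triangles are abundant w.h.p.

E[X] ≈ 27496.1303; in regime p = Θ(1/n^{1/2}) E[X] diverges (above the triangle threshold p ~ 1/n).


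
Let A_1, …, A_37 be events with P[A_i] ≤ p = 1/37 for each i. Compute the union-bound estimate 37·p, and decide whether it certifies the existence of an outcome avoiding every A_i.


Union bound: P[∪_{i=1}^{37} A_i] ≤ Σ_i P[A_i] ≤ 37·p = 37·(1/37) = 1.
Numerically: 1 ≈ 1.000000.
Is 1 < 1? NO.
Since the bound 1 is ≥ 1, the union bound is uninformative here; it does NOT by itself certify existence.

37·p = 1 ≈ 1.000000; existence NOT certified by the union bound.


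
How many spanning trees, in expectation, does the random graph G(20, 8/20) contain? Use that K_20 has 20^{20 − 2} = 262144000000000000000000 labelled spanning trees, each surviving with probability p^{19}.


K_20 has 20^{20 − 2} = 262144000000000000000000 labelled spanning trees.
For each such spanning tree H, let X_H = 1 if all 19 edges of H are present in G. Then P[X_H = 1] = p^{19} = (2/5)^{19} = 524288/19073486328125.
Summing the indicators: E[X] = Σ_H E[X_H] = 262144000000000000000000 · p^{19} = 262144000000000000000000 · 524288/19073486328125 = 36028797018963968/5.
Numerically: E[X] ≈ 7.20576e+15.

E[X] = 262144000000000000000000 · (2/5)^{19} = 36028797018963968/5 ≈ 7.20576e+15.


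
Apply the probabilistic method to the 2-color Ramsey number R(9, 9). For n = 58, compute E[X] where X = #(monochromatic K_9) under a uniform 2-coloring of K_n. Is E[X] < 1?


E[X] = C(58, 9) · 2^{1 − 36} = 10648873950 · 2^{−35} = 10648873950/34359738368.
As a reduced fraction: E[X] = 5324436975/17179869184 ≈ 0.309923.
Is E[X] < 1? YES.
Since E[X] < 1, there exists a 2-coloring of K_{58} with no monochromatic K_9; hence R(9, 9) > 58.

E[X] = 5324436975/17179869184 ≈ 0.309923; E[X] < 1, so R(9, 9) > 58.
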